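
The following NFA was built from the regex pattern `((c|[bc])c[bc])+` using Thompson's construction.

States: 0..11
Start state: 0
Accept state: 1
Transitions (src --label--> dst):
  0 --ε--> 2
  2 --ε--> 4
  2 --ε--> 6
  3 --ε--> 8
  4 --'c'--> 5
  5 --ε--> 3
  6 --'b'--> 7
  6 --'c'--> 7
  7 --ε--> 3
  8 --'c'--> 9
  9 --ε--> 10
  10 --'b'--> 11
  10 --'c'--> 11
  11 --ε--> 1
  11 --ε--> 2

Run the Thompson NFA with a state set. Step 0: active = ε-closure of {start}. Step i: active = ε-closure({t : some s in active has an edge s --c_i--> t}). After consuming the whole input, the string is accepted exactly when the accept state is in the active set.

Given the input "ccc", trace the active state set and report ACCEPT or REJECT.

Answer: ACCEPT

Derivation:
initial (ε-close {0}): {0,2,4,6}
'c' @ 1: {3,5,7,8}
'c' @ 2: {9,10}
'c' @ 3: {1,2,4,6,11}  [accepting]
end set {1,2,4,6,11} — state 1 in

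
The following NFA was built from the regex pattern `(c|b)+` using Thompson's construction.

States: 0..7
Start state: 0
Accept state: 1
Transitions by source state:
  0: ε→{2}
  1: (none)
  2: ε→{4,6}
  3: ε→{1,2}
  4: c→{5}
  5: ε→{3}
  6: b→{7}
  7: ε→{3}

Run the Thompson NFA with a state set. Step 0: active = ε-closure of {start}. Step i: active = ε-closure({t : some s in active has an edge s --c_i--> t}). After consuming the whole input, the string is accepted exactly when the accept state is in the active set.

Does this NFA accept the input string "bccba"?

initial (ε-close {0}): {0,2,4,6}
'b' @ 1: {1,2,3,4,6,7}  [accepting]
'c' @ 2: {1,2,3,4,5,6}  [accepting]
'c' @ 3: {1,2,3,4,5,6}  [accepting]
'b' @ 4: {1,2,3,4,6,7}  [accepting]
'a' @ 5: {}  — state set empty
final: {}; accept 1 not in set

Answer: REJECT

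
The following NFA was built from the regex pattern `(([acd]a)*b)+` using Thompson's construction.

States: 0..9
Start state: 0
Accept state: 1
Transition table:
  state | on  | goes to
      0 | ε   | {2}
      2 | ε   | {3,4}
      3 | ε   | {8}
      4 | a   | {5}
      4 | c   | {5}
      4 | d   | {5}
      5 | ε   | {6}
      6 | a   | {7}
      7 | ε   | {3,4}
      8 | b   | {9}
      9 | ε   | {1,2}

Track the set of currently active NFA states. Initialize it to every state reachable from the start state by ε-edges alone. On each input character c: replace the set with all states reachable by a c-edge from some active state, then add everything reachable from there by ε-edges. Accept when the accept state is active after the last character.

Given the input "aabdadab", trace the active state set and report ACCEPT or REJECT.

Answer: ACCEPT

Trace:
start: ε-closure({0}) = {0,2,3,4,8}
'a' @ 1: {5,6}
'a' @ 2: {3,4,7,8}
'b' @ 3: {1,2,3,4,8,9}  [accepting]
'd' @ 4: {5,6}
'a' @ 5: {3,4,7,8}
'd' @ 6: {5,6}
'a' @ 7: {3,4,7,8}
'b' @ 8: {1,2,3,4,8,9}  [accepting]
end set {1,2,3,4,8,9} — state 1 in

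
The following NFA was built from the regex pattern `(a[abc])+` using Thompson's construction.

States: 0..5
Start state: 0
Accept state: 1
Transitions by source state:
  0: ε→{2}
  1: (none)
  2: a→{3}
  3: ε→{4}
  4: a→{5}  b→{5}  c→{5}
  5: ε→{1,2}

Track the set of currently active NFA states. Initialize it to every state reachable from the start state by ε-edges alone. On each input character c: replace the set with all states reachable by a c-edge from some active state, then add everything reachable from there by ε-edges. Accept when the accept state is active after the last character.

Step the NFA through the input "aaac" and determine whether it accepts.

Answer: ACCEPT

Derivation:
start: ε-closure({0}) = {0,2}
'a' @ 1: {3,4}
'a' @ 2: {1,2,5}  [accepting]
'a' @ 3: {3,4}
'c' @ 4: {1,2,5}  [accepting]
after full input: {1,2,5}  (accept=1 in)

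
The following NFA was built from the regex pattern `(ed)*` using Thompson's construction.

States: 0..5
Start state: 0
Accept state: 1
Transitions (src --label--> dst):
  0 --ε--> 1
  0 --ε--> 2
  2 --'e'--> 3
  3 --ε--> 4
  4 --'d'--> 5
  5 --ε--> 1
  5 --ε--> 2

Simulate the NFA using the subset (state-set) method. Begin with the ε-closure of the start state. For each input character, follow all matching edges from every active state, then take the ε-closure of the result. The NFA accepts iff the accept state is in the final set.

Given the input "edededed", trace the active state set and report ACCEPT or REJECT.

Answer: ACCEPT

Trace:
initial (ε-close {0}): {0,1,2}
'e' @ 1: {3,4}
'd' @ 2: {1,2,5}  (accept∈set)
'e' @ 3: {3,4}
'd' @ 4: {1,2,5}  (accept∈set)
'e' @ 5: {3,4}
'd' @ 6: {1,2,5}  (accept∈set)
'e' @ 7: {3,4}
'd' @ 8: {1,2,5}  (accept∈set)
end set {1,2,5} — state 1 in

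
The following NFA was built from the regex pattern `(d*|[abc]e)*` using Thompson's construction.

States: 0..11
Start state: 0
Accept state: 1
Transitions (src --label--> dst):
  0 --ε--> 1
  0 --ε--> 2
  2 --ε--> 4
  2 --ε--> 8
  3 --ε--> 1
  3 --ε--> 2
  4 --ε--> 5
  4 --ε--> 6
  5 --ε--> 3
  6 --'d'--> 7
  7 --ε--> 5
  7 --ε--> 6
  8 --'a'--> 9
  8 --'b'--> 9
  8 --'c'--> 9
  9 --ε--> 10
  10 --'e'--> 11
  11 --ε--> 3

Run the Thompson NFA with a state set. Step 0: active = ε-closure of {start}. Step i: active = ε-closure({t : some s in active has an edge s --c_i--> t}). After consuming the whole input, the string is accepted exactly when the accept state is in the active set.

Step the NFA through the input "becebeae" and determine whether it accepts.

Answer: ACCEPT

Derivation:
S₀ = ε-closure({0}) = {0,1,2,3,4,5,6,8}
'b' @ 1: {9,10}
'e' @ 2: {1,2,3,4,5,6,8,11}  (accept∈set)
'c' @ 3: {9,10}
'e' @ 4: {1,2,3,4,5,6,8,11}  (accept∈set)
'b' @ 5: {9,10}
'e' @ 6: {1,2,3,4,5,6,8,11}  (accept∈set)
'a' @ 7: {9,10}
'e' @ 8: {1,2,3,4,5,6,8,11}  (accept∈set)
final: {1,2,3,4,5,6,8,11}; accept 1 in set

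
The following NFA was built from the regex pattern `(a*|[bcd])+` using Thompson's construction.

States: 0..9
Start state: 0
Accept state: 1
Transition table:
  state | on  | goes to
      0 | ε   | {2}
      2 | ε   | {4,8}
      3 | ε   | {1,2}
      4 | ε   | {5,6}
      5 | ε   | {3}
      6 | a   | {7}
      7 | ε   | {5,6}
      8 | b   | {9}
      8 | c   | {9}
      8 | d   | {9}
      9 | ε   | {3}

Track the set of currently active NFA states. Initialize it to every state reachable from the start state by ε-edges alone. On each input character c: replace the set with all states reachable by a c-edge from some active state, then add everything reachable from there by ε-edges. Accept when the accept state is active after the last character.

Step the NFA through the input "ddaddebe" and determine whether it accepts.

Answer: REJECT

Steps:
S₀ = ε-closure({0}) = {0,1,2,3,4,5,6,8}
'd' @ 1: {1,2,3,4,5,6,8,9}  [accepting]
'd' @ 2: {1,2,3,4,5,6,8,9}  [accepting]
'a' @ 3: {1,2,3,4,5,6,7,8}  [accepting]
'd' @ 4: {1,2,3,4,5,6,8,9}  [accepting]
'd' @ 5: {1,2,3,4,5,6,8,9}  [accepting]
'e' @ 6: {}  — no active states
rest 'be' ignored (set empty)
final: {}; accept 1 not in set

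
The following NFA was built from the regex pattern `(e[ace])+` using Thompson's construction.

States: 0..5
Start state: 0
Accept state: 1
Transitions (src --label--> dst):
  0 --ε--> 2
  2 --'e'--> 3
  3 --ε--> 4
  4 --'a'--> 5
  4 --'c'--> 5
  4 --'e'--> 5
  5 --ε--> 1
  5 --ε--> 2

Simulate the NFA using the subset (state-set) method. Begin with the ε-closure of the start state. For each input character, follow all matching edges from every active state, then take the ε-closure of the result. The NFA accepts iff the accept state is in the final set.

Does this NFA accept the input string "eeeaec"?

Answer: ACCEPT

Steps:
initial (ε-close {0}): {0,2}
'e' @ 1: {3,4}
'e' @ 2: {1,2,5}  ✓accept
'e' @ 3: {3,4}
'a' @ 4: {1,2,5}  ✓accept
'e' @ 5: {3,4}
'c' @ 6: {1,2,5}  ✓accept
final: {1,2,5}; accept 1 in set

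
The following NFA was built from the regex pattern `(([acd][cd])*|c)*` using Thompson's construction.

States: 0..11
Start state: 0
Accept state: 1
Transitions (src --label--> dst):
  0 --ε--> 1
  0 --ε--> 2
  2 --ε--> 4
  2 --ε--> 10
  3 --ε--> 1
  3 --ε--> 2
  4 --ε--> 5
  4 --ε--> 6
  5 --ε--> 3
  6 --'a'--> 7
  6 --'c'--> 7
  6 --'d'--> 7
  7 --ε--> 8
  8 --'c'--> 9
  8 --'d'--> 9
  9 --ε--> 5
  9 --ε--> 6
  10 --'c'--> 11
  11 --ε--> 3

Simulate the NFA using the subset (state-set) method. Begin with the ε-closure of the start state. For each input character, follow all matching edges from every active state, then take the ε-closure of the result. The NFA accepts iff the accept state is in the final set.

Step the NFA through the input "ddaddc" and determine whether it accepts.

start: ε-closure({0}) = {0,1,2,3,4,5,6,10}
'd' @ 1: {7,8}
'd' @ 2: {1,2,3,4,5,6,9,10}  ✓accept
'a' @ 3: {7,8}
'd' @ 4: {1,2,3,4,5,6,9,10}  ✓accept
'd' @ 5: {7,8}
'c' @ 6: {1,2,3,4,5,6,9,10}  ✓accept
after full input: {1,2,3,4,5,6,9,10}  (accept=1 in)

Answer: ACCEPT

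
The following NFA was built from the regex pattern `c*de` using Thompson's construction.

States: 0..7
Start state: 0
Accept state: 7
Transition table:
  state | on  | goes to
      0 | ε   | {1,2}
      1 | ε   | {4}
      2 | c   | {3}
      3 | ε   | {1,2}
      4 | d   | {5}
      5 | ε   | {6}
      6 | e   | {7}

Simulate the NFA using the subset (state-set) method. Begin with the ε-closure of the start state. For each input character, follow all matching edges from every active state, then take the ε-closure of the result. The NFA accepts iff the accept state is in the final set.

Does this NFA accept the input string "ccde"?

Answer: ACCEPT

Trace:
initial (ε-close {0}): {0,1,2,4}
'c' @ 1: {1,2,3,4}
'c' @ 2: {1,2,3,4}
'd' @ 3: {5,6}
'e' @ 4: {7}  ✓accept
after full input: {7}  (accept=7 in)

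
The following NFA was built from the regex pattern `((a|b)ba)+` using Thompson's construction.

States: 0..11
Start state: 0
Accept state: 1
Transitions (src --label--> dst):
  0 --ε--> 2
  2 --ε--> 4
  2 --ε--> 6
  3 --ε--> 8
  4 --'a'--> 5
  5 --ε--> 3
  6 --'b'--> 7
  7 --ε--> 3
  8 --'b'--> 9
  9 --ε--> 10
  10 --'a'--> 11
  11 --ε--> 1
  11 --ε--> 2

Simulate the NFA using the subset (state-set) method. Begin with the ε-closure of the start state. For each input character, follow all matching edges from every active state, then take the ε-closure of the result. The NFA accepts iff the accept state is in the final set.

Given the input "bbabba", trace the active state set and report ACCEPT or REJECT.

S₀ = ε-closure({0}) = {0,2,4,6}
'b' @ 1: {3,7,8}
'b' @ 2: {9,10}
'a' @ 3: {1,2,4,6,11}  [accepting]
'b' @ 4: {3,7,8}
'b' @ 5: {9,10}
'a' @ 6: {1,2,4,6,11}  [accepting]
after full input: {1,2,4,6,11}  (accept=1 in)

Answer: ACCEPT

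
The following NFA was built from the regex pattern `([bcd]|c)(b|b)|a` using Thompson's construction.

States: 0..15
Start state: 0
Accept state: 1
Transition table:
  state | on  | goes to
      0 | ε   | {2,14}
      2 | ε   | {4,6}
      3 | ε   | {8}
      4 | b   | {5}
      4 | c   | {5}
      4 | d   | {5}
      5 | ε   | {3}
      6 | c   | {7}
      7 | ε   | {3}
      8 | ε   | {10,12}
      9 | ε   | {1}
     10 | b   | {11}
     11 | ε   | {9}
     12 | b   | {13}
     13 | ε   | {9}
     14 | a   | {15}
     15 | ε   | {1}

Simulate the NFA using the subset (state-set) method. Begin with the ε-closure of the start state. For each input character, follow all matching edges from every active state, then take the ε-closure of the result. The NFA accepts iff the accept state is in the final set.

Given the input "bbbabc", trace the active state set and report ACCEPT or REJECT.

start: ε-closure({0}) = {0,2,4,6,14}
'b' @ 1: {3,5,8,10,12}
'b' @ 2: {1,9,11,13}  [accepting]
'b' @ 3: {}  — dead — no transitions
rest 'abc' ignored (set empty)
end set {} — state 1 not in

Answer: REJECT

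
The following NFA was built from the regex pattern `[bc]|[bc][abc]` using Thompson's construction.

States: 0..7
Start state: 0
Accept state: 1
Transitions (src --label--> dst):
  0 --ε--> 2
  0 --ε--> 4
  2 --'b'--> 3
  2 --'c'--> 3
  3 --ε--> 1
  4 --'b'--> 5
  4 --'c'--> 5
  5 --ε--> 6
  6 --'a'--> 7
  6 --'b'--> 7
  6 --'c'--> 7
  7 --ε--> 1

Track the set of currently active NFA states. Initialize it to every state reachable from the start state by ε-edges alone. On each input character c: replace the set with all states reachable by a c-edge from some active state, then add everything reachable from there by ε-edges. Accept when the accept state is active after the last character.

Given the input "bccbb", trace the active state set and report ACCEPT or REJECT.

S₀ = ε-closure({0}) = {0,2,4}
'b' @ 1: {1,3,5,6}  (accept∈set)
'c' @ 2: {1,7}  (accept∈set)
'c' @ 3: {}  — no active states
rest 'bb' ignored (set empty)
after full input: {}  (accept=1 not in)

Answer: REJECT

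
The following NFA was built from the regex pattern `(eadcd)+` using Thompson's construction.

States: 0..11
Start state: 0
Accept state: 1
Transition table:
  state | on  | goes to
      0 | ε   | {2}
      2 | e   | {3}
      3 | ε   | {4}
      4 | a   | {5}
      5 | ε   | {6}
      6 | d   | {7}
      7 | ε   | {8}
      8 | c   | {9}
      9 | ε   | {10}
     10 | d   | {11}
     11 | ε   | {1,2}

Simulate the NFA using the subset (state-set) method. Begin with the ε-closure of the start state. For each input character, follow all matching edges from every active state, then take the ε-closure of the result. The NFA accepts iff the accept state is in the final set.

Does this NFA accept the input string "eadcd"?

Answer: ACCEPT

Derivation:
S₀ = ε-closure({0}) = {0,2}
'e' @ 1: {3,4}
'a' @ 2: {5,6}
'd' @ 3: {7,8}
'c' @ 4: {9,10}
'd' @ 5: {1,2,11}  ✓accept
end set {1,2,11} — state 1 in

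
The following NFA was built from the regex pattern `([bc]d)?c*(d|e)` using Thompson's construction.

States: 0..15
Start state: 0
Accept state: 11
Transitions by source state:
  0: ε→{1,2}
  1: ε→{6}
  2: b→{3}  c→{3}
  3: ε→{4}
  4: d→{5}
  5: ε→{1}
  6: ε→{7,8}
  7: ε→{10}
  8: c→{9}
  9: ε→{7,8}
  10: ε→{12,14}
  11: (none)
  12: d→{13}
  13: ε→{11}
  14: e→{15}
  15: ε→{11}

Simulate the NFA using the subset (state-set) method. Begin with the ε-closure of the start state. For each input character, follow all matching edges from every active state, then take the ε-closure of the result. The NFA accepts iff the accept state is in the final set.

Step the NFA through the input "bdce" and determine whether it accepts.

Answer: ACCEPT

Derivation:
initial (ε-close {0}): {0,1,2,6,7,8,10,12,14}
'b' @ 1: {3,4}
'd' @ 2: {1,5,6,7,8,10,12,14}
'c' @ 3: {7,8,9,10,12,14}
'e' @ 4: {11,15}  [accepting]
end set {11,15} — state 11 in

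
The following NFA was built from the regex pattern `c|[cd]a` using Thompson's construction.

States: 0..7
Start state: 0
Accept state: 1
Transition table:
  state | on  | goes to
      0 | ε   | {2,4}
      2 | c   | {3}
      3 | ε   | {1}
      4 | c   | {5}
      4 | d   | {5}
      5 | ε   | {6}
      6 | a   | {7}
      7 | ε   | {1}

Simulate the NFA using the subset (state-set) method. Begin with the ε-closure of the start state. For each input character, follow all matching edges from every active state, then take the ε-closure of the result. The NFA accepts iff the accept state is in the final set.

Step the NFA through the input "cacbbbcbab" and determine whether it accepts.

Answer: REJECT

Steps:
start: ε-closure({0}) = {0,2,4}
'c' @ 1: {1,3,5,6}  ✓accept
'a' @ 2: {1,7}  ✓accept
'c' @ 3: {}  — no active states
rest 'bbbcbab' ignored (set empty)
after full input: {}  (accept=1 not in)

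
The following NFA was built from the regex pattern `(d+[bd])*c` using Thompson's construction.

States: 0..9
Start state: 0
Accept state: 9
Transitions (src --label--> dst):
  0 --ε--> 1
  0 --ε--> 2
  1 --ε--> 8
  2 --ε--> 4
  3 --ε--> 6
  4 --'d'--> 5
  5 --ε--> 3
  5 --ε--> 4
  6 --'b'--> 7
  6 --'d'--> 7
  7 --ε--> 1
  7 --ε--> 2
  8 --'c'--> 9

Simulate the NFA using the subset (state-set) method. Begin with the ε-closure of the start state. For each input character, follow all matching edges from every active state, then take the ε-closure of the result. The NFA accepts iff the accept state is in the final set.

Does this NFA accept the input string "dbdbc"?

Answer: ACCEPT

Derivation:
S₀ = ε-closure({0}) = {0,1,2,4,8}
'd' @ 1: {3,4,5,6}
'b' @ 2: {1,2,4,7,8}
'd' @ 3: {3,4,5,6}
'b' @ 4: {1,2,4,7,8}
'c' @ 5: {9}  ✓accept
final: {9}; accept 9 in set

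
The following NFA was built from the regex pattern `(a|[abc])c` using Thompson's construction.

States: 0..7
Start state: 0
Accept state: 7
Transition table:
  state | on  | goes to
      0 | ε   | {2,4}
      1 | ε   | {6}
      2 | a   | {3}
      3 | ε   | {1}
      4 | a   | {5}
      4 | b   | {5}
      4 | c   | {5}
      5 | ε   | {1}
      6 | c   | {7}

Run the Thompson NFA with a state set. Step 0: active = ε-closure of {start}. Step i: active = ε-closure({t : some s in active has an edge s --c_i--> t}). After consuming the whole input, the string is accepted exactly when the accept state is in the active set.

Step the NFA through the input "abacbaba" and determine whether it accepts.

Answer: REJECT

Derivation:
start: ε-closure({0}) = {0,2,4}
'a' @ 1: {1,3,5,6}
'b' @ 2: {}  — no active states
rest 'acbaba' ignored (set empty)
end set {} — state 7 not in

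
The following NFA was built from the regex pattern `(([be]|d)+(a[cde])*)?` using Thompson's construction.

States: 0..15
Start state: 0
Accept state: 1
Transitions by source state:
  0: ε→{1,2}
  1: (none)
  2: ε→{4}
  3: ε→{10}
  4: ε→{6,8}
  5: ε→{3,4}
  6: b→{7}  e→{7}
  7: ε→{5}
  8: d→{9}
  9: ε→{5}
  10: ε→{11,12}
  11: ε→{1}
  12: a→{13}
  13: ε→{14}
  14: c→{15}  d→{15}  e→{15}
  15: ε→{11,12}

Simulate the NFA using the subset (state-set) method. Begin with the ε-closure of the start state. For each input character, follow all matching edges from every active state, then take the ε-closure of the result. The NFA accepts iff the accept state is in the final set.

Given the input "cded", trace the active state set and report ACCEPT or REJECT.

S₀ = ε-closure({0}) = {0,1,2,4,6,8}
'c' @ 1: {}  — dead — no transitions
rest 'ded' ignored (set empty)
end set {} — state 1 not in

Answer: REJECT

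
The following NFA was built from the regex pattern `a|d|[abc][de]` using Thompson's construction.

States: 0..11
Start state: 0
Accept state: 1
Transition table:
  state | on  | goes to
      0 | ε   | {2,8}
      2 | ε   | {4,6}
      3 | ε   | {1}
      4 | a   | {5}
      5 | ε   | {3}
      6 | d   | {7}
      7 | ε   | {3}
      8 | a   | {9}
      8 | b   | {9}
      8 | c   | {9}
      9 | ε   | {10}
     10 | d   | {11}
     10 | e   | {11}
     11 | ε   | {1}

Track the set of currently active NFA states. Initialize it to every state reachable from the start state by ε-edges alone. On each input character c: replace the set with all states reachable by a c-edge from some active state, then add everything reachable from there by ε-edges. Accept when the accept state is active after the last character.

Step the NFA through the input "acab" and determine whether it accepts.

Answer: REJECT

Steps:
start: ε-closure({0}) = {0,2,4,6,8}
'a' @ 1: {1,3,5,9,10}  ✓accept
'c' @ 2: {}  — state set empty
rest 'ab' ignored (set empty)
final: {}; accept 1 not in set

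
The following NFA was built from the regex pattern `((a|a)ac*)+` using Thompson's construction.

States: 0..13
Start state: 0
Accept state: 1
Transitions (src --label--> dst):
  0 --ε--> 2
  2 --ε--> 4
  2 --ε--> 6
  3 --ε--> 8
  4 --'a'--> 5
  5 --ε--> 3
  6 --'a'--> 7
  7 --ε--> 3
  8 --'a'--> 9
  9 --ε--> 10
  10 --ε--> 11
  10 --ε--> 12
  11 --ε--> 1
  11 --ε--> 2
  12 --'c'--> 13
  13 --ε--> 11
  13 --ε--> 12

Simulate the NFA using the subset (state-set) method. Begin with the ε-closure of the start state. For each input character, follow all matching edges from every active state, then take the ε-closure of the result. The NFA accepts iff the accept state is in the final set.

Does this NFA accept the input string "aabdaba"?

Answer: REJECT

Derivation:
start: ε-closure({0}) = {0,2,4,6}
'a' @ 1: {3,5,7,8}
'a' @ 2: {1,2,4,6,9,10,11,12}  [accepting]
'b' @ 3: {}  — dead — no transitions
rest 'daba' ignored (set empty)
after full input: {}  (accept=1 not in)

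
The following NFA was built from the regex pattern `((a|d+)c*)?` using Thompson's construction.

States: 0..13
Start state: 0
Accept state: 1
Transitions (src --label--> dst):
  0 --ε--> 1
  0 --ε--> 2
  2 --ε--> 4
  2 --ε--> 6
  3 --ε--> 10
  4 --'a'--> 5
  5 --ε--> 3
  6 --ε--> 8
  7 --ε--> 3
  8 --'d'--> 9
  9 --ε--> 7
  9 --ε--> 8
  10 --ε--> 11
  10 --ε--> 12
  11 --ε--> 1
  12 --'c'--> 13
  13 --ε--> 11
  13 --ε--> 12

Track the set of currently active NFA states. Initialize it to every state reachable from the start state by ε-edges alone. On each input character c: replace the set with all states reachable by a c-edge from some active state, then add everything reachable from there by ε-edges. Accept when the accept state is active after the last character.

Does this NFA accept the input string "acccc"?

start: ε-closure({0}) = {0,1,2,4,6,8}
'a' @ 1: {1,3,5,10,11,12}  (accept∈set)
'c' @ 2: {1,11,12,13}  (accept∈set)
'c' @ 3: {1,11,12,13}  (accept∈set)
'c' @ 4: {1,11,12,13}  (accept∈set)
'c' @ 5: {1,11,12,13}  (accept∈set)
final: {1,11,12,13}; accept 1 in set

Answer: ACCEPT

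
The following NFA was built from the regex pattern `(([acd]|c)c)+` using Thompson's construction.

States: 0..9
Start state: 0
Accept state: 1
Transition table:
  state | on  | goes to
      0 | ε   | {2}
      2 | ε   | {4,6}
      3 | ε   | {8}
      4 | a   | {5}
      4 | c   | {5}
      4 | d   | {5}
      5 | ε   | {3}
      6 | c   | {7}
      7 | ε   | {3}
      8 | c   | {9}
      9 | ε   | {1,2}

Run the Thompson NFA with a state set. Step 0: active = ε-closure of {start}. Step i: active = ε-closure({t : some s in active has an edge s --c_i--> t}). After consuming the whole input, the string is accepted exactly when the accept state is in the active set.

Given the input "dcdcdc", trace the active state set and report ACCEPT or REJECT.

Answer: ACCEPT

Steps:
start: ε-closure({0}) = {0,2,4,6}
'd' @ 1: {3,5,8}
'c' @ 2: {1,2,4,6,9}  [accepting]
'd' @ 3: {3,5,8}
'c' @ 4: {1,2,4,6,9}  [accepting]
'd' @ 5: {3,5,8}
'c' @ 6: {1,2,4,6,9}  [accepting]
final: {1,2,4,6,9}; accept 1 in set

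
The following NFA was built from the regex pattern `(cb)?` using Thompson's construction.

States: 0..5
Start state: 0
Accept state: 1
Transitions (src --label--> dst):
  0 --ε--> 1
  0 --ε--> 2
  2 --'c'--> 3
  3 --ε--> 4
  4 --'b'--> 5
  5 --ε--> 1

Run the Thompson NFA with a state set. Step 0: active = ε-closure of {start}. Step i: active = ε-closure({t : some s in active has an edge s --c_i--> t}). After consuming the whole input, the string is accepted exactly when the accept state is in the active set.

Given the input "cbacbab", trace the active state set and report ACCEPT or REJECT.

initial (ε-close {0}): {0,1,2}
'c' @ 1: {3,4}
'b' @ 2: {1,5}  ✓accept
'a' @ 3: {}  — dead — no transitions
rest 'cbab' ignored (set empty)
end set {} — state 1 not in

Answer: REJECT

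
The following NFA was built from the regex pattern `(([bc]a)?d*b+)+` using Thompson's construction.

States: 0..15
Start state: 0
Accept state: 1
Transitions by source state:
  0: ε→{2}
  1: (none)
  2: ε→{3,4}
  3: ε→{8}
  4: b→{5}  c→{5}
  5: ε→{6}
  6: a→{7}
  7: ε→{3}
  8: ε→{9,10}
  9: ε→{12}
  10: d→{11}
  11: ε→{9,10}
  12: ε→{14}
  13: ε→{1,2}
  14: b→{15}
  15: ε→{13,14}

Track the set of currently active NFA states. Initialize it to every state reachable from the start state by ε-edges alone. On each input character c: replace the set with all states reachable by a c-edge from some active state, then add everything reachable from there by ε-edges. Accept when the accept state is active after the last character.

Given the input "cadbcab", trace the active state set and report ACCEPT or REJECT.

initial (ε-close {0}): {0,2,3,4,8,9,10,12,14}
'c' @ 1: {5,6}
'a' @ 2: {3,7,8,9,10,12,14}
'd' @ 3: {9,10,11,12,14}
'b' @ 4: {1,2,3,4,8,9,10,12,13,14,15}  (accept∈set)
'c' @ 5: {5,6}
'a' @ 6: {3,7,8,9,10,12,14}
'b' @ 7: {1,2,3,4,8,9,10,12,13,14,15}  (accept∈set)
end set {1,2,3,4,8,9,10,12,13,14,15} — state 1 in

Answer: ACCEPT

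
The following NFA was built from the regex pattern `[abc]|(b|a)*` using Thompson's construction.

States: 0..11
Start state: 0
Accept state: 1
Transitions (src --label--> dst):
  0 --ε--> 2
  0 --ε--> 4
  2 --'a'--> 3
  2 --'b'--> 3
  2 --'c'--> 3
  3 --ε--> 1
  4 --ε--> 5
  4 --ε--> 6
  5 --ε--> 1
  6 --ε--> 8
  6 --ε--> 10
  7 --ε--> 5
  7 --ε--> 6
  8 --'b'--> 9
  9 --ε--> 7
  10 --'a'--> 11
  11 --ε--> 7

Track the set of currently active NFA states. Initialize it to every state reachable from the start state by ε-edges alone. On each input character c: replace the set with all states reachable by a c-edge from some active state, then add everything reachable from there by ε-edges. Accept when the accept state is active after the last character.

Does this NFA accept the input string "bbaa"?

Answer: ACCEPT

Steps:
S₀ = ε-closure({0}) = {0,1,2,4,5,6,8,10}
'b' @ 1: {1,3,5,6,7,8,9,10}  (accept∈set)
'b' @ 2: {1,5,6,7,8,9,10}  (accept∈set)
'a' @ 3: {1,5,6,7,8,10,11}  (accept∈set)
'a' @ 4: {1,5,6,7,8,10,11}  (accept∈set)
after full input: {1,5,6,7,8,10,11}  (accept=1 in)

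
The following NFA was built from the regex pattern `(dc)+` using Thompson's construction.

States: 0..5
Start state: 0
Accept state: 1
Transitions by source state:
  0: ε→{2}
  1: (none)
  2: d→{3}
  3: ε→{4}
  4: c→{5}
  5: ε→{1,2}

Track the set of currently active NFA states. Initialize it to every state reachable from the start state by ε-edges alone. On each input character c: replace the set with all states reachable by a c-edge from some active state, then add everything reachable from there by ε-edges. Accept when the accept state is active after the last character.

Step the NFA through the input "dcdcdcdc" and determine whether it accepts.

S₀ = ε-closure({0}) = {0,2}
'd' @ 1: {3,4}
'c' @ 2: {1,2,5}  [accepting]
'd' @ 3: {3,4}
'c' @ 4: {1,2,5}  [accepting]
'd' @ 5: {3,4}
'c' @ 6: {1,2,5}  [accepting]
'd' @ 7: {3,4}
'c' @ 8: {1,2,5}  [accepting]
after full input: {1,2,5}  (accept=1 in)

Answer: ACCEPT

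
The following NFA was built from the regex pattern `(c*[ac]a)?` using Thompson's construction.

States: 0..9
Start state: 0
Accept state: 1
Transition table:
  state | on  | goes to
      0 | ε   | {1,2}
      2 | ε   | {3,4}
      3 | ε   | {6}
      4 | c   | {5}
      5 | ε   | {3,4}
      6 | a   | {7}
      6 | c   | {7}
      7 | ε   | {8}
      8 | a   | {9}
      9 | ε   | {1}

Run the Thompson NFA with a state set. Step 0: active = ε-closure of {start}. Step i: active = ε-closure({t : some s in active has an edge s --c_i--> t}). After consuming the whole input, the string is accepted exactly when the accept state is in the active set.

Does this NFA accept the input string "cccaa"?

initial (ε-close {0}): {0,1,2,3,4,6}
'c' @ 1: {3,4,5,6,7,8}
'c' @ 2: {3,4,5,6,7,8}
'c' @ 3: {3,4,5,6,7,8}
'a' @ 4: {1,7,8,9}  (accept∈set)
'a' @ 5: {1,9}  (accept∈set)
after full input: {1,9}  (accept=1 in)

Answer: ACCEPT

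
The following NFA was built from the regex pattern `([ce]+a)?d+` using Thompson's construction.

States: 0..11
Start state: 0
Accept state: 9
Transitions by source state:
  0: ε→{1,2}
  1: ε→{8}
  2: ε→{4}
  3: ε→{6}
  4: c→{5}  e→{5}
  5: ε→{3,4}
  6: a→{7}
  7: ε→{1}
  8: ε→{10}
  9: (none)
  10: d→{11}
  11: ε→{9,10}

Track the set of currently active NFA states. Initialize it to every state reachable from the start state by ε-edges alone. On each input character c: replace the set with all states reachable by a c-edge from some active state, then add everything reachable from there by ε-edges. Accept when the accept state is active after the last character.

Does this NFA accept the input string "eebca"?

S₀ = ε-closure({0}) = {0,1,2,4,8,10}
'e' @ 1: {3,4,5,6}
'e' @ 2: {3,4,5,6}
'b' @ 3: {}  — dead — no transitions
rest 'ca' ignored (set empty)
final: {}; accept 9 not in set

Answer: REJECT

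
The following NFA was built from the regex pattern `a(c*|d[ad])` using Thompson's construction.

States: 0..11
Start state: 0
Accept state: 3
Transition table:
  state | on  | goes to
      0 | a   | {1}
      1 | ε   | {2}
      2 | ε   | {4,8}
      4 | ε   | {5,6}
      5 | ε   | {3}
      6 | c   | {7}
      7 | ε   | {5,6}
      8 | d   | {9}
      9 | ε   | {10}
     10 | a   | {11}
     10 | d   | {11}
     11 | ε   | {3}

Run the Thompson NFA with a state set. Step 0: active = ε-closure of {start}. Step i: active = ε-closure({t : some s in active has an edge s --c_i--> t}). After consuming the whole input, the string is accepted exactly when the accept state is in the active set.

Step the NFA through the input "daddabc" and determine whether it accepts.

Answer: REJECT

Derivation:
start: ε-closure({0}) = {0}
'd' @ 1: {}  — state set empty
rest 'addabc' ignored (set empty)
final: {}; accept 3 not in set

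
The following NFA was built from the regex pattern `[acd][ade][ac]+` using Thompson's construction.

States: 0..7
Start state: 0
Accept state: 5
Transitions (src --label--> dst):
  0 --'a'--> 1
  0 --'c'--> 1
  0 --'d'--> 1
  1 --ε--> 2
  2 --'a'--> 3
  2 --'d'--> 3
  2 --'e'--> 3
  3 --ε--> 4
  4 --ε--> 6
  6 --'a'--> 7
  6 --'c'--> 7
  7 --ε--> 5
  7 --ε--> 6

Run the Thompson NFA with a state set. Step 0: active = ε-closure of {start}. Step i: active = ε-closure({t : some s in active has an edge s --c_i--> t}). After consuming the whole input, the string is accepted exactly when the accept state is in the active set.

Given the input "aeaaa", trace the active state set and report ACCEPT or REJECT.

Answer: ACCEPT

Steps:
initial (ε-close {0}): {0}
'a' @ 1: {1,2}
'e' @ 2: {3,4,6}
'a' @ 3: {5,6,7}  ✓accept
'a' @ 4: {5,6,7}  ✓accept
'a' @ 5: {5,6,7}  ✓accept
after full input: {5,6,7}  (accept=5 in)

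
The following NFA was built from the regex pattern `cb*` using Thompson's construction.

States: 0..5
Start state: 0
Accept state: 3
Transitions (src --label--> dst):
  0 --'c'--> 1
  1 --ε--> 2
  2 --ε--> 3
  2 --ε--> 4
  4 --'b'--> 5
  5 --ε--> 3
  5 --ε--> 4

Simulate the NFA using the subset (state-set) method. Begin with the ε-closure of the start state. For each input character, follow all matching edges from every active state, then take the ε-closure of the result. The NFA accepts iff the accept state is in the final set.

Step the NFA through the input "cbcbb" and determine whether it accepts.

initial (ε-close {0}): {0}
'c' @ 1: {1,2,3,4}  (accept∈set)
'b' @ 2: {3,4,5}  (accept∈set)
'c' @ 3: {}  — dead — no transitions
rest 'bb' ignored (set empty)
final: {}; accept 3 not in set

Answer: REJECT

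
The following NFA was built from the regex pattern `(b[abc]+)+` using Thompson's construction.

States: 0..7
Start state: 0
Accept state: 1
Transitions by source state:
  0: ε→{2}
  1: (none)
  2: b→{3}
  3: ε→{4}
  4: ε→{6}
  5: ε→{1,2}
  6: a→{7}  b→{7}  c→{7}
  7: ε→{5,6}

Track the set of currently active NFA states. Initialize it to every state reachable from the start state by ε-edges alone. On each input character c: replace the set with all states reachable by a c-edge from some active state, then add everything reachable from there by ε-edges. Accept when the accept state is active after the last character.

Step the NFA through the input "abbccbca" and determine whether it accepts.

Answer: REJECT

Steps:
S₀ = ε-closure({0}) = {0,2}
'a' @ 1: {}  — state set empty
rest 'bbccbca' ignored (set empty)
after full input: {}  (accept=1 not in)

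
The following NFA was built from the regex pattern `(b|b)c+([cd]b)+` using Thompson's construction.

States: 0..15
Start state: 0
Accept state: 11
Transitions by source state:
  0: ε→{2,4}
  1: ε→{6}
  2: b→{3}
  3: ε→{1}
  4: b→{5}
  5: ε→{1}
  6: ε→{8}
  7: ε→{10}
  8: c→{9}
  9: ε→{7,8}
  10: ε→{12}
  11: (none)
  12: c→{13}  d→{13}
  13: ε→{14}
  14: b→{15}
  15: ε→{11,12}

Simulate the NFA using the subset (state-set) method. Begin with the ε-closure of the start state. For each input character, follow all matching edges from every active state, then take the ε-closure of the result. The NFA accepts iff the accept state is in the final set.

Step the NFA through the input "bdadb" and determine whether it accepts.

Answer: REJECT

Trace:
initial (ε-close {0}): {0,2,4}
'b' @ 1: {1,3,5,6,8}
'd' @ 2: {}  — state set empty
rest 'adb' ignored (set empty)
end set {} — state 11 not in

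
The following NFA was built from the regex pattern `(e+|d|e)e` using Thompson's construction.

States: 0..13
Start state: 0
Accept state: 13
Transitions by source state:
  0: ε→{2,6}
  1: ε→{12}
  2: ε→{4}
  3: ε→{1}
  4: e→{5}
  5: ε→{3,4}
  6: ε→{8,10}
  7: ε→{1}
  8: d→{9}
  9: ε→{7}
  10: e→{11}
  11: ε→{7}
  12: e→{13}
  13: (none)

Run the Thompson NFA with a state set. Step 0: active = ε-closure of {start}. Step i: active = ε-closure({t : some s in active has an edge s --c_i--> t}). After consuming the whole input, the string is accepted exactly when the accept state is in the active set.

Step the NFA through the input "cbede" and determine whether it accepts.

start: ε-closure({0}) = {0,2,4,6,8,10}
'c' @ 1: {}  — dead — no transitions
rest 'bede' ignored (set empty)
end set {} — state 13 not in

Answer: REJECT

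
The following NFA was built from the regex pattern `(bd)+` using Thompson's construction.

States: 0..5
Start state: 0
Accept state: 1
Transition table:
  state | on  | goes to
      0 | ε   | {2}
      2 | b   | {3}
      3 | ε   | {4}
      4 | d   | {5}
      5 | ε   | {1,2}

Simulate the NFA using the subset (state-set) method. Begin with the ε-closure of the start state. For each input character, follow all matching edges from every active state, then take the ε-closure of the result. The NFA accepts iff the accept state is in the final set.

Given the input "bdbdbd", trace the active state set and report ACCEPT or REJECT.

Answer: ACCEPT

Derivation:
start: ε-closure({0}) = {0,2}
'b' @ 1: {3,4}
'd' @ 2: {1,2,5}  [accepting]
'b' @ 3: {3,4}
'd' @ 4: {1,2,5}  [accepting]
'b' @ 5: {3,4}
'd' @ 6: {1,2,5}  [accepting]
after full input: {1,2,5}  (accept=1 in)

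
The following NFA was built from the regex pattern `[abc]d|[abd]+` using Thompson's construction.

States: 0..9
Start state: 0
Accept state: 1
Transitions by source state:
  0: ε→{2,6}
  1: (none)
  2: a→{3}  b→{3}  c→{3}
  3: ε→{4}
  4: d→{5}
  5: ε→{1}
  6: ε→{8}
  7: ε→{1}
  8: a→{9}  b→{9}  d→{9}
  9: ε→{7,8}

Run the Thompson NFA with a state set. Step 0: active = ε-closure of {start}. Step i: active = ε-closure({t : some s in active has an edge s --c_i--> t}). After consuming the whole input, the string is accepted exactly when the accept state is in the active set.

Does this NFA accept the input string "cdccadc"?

start: ε-closure({0}) = {0,2,6,8}
'c' @ 1: {3,4}
'd' @ 2: {1,5}  [accepting]
'c' @ 3: {}  — state set empty
rest 'cadc' ignored (set empty)
after full input: {}  (accept=1 not in)

Answer: REJECT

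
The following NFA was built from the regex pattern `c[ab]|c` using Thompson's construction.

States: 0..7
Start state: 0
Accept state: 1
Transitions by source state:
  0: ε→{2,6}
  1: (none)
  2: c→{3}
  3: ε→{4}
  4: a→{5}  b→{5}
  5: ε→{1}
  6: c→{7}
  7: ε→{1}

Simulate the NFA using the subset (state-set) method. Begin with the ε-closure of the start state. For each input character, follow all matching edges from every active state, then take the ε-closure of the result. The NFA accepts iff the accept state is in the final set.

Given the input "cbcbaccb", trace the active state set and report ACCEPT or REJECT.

Answer: REJECT

Trace:
S₀ = ε-closure({0}) = {0,2,6}
'c' @ 1: {1,3,4,7}  (accept∈set)
'b' @ 2: {1,5}  (accept∈set)
'c' @ 3: {}  — no active states
rest 'baccb' ignored (set empty)
end set {} — state 1 not in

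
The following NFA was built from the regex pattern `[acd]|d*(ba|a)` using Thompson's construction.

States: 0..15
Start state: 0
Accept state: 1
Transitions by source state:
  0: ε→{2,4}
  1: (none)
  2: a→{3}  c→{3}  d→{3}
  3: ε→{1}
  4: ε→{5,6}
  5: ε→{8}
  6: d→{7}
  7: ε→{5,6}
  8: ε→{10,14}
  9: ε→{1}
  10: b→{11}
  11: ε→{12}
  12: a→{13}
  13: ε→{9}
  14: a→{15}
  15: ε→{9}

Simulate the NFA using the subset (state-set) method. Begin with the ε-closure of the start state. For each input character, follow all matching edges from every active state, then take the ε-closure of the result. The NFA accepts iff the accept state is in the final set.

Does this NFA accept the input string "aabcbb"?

start: ε-closure({0}) = {0,2,4,5,6,8,10,14}
'a' @ 1: {1,3,9,15}  ✓accept
'a' @ 2: {}  — no active states
rest 'bcbb' ignored (set empty)
after full input: {}  (accept=1 not in)

Answer: REJECT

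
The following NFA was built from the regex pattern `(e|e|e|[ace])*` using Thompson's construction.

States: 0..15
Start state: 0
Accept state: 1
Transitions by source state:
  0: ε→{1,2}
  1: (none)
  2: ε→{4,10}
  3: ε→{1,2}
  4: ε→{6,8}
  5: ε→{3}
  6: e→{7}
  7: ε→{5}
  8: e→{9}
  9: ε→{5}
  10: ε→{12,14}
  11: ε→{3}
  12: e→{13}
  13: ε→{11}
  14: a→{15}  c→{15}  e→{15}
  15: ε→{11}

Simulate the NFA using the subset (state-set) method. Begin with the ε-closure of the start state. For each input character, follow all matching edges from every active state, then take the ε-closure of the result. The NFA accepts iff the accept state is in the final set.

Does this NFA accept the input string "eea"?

Answer: ACCEPT

Derivation:
start: ε-closure({0}) = {0,1,2,4,6,8,10,12,14}
'e' @ 1: {1,2,3,4,5,6,7,8,9,10,11,12,13,14,15}  [accepting]
'e' @ 2: {1,2,3,4,5,6,7,8,9,10,11,12,13,14,15}  [accepting]
'a' @ 3: {1,2,3,4,6,8,10,11,12,14,15}  [accepting]
final: {1,2,3,4,6,8,10,11,12,14,15}; accept 1 in set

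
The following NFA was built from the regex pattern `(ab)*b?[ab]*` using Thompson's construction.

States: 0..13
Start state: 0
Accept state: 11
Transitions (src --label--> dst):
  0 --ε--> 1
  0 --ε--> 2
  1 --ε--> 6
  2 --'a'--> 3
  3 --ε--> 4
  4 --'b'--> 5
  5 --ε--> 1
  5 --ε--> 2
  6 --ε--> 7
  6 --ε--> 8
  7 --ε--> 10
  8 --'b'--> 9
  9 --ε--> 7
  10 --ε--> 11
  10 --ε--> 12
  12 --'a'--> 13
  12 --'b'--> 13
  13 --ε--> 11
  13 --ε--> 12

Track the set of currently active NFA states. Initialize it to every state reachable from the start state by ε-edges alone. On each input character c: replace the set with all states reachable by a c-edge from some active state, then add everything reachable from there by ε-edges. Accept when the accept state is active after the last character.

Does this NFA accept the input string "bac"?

S₀ = ε-closure({0}) = {0,1,2,6,7,8,10,11,12}
'b' @ 1: {7,9,10,11,12,13}  (accept∈set)
'a' @ 2: {11,12,13}  (accept∈set)
'c' @ 3: {}  — dead — no transitions
after full input: {}  (accept=11 not in)

Answer: REJECT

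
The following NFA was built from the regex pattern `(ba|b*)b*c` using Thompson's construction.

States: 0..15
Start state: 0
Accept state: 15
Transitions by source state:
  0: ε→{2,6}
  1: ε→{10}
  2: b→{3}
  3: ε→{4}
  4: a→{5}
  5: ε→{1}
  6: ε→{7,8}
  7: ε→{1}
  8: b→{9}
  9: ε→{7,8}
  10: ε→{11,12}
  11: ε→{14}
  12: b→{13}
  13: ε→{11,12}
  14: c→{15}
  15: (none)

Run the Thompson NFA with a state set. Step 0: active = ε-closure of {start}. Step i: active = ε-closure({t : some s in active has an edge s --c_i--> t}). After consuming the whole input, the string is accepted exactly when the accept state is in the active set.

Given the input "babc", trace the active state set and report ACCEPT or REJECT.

Answer: ACCEPT

Derivation:
initial (ε-close {0}): {0,1,2,6,7,8,10,11,12,14}
'b' @ 1: {1,3,4,7,8,9,10,11,12,13,14}
'a' @ 2: {1,5,10,11,12,14}
'b' @ 3: {11,12,13,14}
'c' @ 4: {15}  [accepting]
after full input: {15}  (accept=15 in)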